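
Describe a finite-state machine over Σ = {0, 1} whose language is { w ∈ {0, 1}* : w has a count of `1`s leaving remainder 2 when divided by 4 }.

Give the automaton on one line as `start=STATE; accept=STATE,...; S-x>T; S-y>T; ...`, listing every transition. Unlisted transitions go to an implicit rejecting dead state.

start=s0; accept=s2; s0-0>s0; s0-1>s1; s1-0>s1; s1-1>s2; s2-0>s2; s2-1>s3; s3-0>s3; s3-1>s0

Keep the running count of `1`s modulo 4: each `1` advances along the cycle s0 → s1 → s2 → s3 → s0 while other symbols loop. Accept at s2.
With 4 states:
        0   1  
>  s0   s0  s1 
   s1   s1  s2 
 * s2   s2  s3 
   s3   s3  s0 
(> = start, * = accepting)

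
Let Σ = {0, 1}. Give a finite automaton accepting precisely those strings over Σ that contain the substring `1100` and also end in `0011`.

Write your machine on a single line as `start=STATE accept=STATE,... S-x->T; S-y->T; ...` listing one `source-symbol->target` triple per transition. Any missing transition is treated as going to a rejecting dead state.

start=A; accept=H; A-0->A; A-1->B; B-0->A; B-1->C; C-0->D; C-1->C; D-0->E; D-1->B; E-0->E; E-1->F; F-0->G; F-1->H; G-0->E; G-1->I; H-0->G; H-1->I; I-0->G; I-1->I

Handle the two conditions separately and then intersect. One (5 states) tracks whether and how much of `1100` has been seen; the other (5 states) tracks how much of the suffix `0011` has currently been matched. Each combined state is a pair, one component from each; accept when both components accept. After merging equivalent states the machine shrinks.
9 states suffice.
       0  1 
>  A   A  B 
   B   A  C 
   C   D  C 
   D   E  B 
   E   E  F 
   F   G  H 
   G   E  I 
 * H   G  I 
   I   G  I 
(> = start, * = accepting)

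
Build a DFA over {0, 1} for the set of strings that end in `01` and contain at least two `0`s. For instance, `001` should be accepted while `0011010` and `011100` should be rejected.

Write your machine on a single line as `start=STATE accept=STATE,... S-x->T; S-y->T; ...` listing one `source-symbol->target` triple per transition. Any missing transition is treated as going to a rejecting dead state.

start=q0; accept=q5,q7; q0-0->q1; q0-1->q0; q1-0->q2; q1-1->q3; q2-0->q4; q2-1->q5; q3-0->q2; q3-1->q6; q4-0->q4; q4-1->q7; q5-0->q4; q5-1->q8; q6-0->q2; q6-1->q6; q7-0->q4; q7-1->q9; q8-0->q4; q8-1->q8; q9-0->q4; q9-1->q9

Build one automaton per condition and run them in lockstep. The first has 3 states tracking how much of the suffix `01` has currently been matched; the second has 4 states tracking the count of `0`s, saturating at 3. A product state is a pair (one from each), accepting exactly when both do.
10 states suffice.
        0   1  
>  q0   q1  q0 
   q1   q2  q3 
   q2   q4  q5 
   q3   q2  q6 
   q4   q4  q7 
 * q5   q4  q8 
   q6   q2  q6 
 * q7   q4  q9 
   q8   q4  q8 
   q9   q4  q9 
(> = start, * = accepting)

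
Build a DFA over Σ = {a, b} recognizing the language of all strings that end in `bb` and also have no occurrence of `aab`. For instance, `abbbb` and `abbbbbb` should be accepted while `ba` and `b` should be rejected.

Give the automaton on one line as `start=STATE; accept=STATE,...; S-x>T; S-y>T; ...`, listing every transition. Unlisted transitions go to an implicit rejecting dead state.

start=q0; accept=q4; q0-a>q1; q0-b>q2; q1-a>q3; q1-b>q2; q2-a>q1; q2-b>q4; q3-a>q3; q3-b>q5; q4-a>q1; q4-b>q4; q5-a>q6; q5-b>q7; q6-a>q6; q6-b>q5; q7-a>q6; q7-b>q7

Handle the two conditions separately and then intersect. The first has 3 states tracking how much of the suffix `bb` has currently been matched; the second has 4 states tracking partial matches of the forbidden pattern `aab`. A product state is a pair (one from each), accepting exactly when both do.
With 8 states:
        a   b  
>  q0   q1  q2 
   q1   q3  q2 
   q2   q1  q4 
   q3   q3  q5 
 * q4   q1  q4 
   q5   q6  q7 
   q6   q6  q5 
   q7   q6  q7 
(> = start, * = accepting)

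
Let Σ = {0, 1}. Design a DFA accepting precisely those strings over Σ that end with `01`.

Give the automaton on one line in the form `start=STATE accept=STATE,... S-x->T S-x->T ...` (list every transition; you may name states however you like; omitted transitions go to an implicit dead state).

start=q0 accept=q2 q0-0->q1 q0-1->q0 q1-0->q1 q1-1->q2 q2-0->q1 q2-1->q0

Let each state record the length of the longest suffix of the input read so far that is also a prefix of `01`. q1 means the last symbol is `0`; q2 means the last 2 symbols are `01`. Accept only at q2, where the string currently ends in `01`.
3 states suffice.
        0   1  
>  q0   q1  q0 
   q1   q1  q2 
 * q2   q1  q0 
(> = start, * = accepting)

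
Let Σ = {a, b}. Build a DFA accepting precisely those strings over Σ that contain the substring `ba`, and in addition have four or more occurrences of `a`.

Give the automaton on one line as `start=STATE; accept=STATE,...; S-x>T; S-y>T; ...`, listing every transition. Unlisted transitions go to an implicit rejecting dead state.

start=q0; accept=q14,q16; q0-a>q1; q0-b>q2; q1-a>q3; q1-b>q4; q2-a>q5; q2-b>q2; q3-a>q6; q3-b>q7; q4-a>q8; q4-b>q4; q5-a>q8; q5-b>q5; q6-a>q9; q6-b>q10; q7-a>q11; q7-b>q7; q8-a>q11; q8-b>q8; q9-a>q12; q9-b>q13; q10-a>q14; q10-b>q10; q11-a>q14; q11-b>q11; q12-a>q12; q12-b>q15; q13-a>q16; q13-b>q13; q14-a>q16; q14-b>q14; q15-a>q16; q15-b>q15; q16-a>q16; q16-b>q16

Run two small machines in parallel and take their product. The first has 3 states tracking whether and how much of `ba` has been seen; the second has 6 states tracking the count of `a`s, saturating at 5. A product state is a pair (one from each), accepting exactly when both do.
With 17 states:
          a    b  
>  q0     q1   q2 
   q1     q3   q4 
   q2     q5   q2 
   q3     q6   q7 
   q4     q8   q4 
   q5     q8   q5 
   q6     q9  q10 
   q7    q11   q7 
   q8    q11   q8 
   q9    q12  q13 
   q10   q14  q10 
   q11   q14  q11 
   q12   q12  q15 
   q13   q16  q13 
 * q14   q16  q14 
   q15   q16  q15 
 * q16   q16  q16 
(> = start, * = accepting)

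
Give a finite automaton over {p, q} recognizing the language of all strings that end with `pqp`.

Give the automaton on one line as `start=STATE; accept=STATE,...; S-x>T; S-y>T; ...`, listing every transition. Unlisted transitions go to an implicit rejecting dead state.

Let each state record the length of the longest suffix of the input read so far that is also a prefix of `pqp`. s1 means the last symbol is `p`; s2 means the last 2 symbols are `pq`; s3 means the last 3 symbols are `pqp`. Accept only at s3, where the string currently ends in `pqp`.
4 states suffice.
        p   q  
>  s0   s1  s0 
   s1   s1  s2 
   s2   s3  s0 
 * s3   s1  s2 
(> = start, * = accepting)

start=s0; accept=s3; s0-p>s1; s0-q>s0; s1-p>s1; s1-q>s2; s2-p>s3; s2-q>s0; s3-p>s1; s3-q>s2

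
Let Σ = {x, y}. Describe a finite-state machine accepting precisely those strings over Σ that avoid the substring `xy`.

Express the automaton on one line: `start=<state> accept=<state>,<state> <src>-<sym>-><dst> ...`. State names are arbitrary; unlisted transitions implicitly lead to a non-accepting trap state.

This is the complement of 'contains `xy`'. Use the same substring-matching states — s0 through s2 holding how much of `xy` has just been matched — but flip the accepting set: everything except the trap s2 accepts.
A 3-state machine:
        x   y  
>* s0   s1  s0 
 * s1   s1  s2 
   s2   s2  s2 
(> = start, * = accepting)

start=s0 accept=s0,s1 s0-x->s1 s0-y->s0 s1-x->s1 s1-y->s2 s2-x->s2 s2-y->s2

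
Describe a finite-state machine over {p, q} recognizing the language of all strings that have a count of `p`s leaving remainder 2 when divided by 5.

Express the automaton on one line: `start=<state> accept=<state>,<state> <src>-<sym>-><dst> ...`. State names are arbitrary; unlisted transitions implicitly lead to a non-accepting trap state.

start=s0 accept=s2 s0-p->s1 s0-q->s0 s1-p->s2 s1-q->s1 s2-p->s3 s2-q->s2 s3-p->s4 s3-q->s3 s4-p->s0 s4-q->s4

Keep the running count of `p`s modulo 5: each `p` advances along the cycle s0 → s1 → s2 → s3 → s4 → s0 while other symbols loop. Accept at s2.
With 5 states:
        p   q  
>  s0   s1  s0 
   s1   s2  s1 
 * s2   s3  s2 
   s3   s4  s3 
   s4   s0  s4 
(> = start, * = accepting)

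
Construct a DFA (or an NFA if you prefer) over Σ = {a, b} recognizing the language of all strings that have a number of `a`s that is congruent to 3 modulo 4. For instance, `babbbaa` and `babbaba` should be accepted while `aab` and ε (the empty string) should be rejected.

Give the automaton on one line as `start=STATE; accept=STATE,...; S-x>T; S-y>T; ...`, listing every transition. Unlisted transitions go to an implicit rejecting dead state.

start=S0; accept=S3; S0-a>S1; S0-b>S0; S1-a>S2; S1-b>S1; S2-a>S3; S2-b>S2; S3-a>S0; S3-b>S3

Keep the running count of `a`s modulo 4: each `a` advances along the cycle S0 → S1 → S2 → S3 → S0 while other symbols loop. Accept at S3.
A 4-state machine:
        a   b  
>  S0   S1  S0 
   S1   S2  S1 
   S2   S3  S2 
 * S3   S0  S3 
(> = start, * = accepting)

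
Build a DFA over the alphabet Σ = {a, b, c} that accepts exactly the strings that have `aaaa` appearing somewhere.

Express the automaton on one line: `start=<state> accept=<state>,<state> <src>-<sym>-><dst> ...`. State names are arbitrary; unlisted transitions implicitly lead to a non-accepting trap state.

start=S0 accept=S4 S0-a->S1 S0-b->S0 S0-c->S0 S1-a->S2 S1-b->S0 S1-c->S0 S2-a->S3 S2-b->S0 S2-c->S0 S3-a->S4 S3-b->S0 S3-c->S0 S4-a->S4 S4-b->S4 S4-c->S4

States S0..S3 record the length of the longest prefix of `aaaa` that matches the current input suffix. Reaching S4 means `aaaa` has been seen, and we stay there forever. Accept from S4.
        a   b   c  
>  S0   S1  S0  S0 
   S1   S2  S0  S0 
   S2   S3  S0  S0 
   S3   S4  S0  S0 
 * S4   S4  S4  S4 
(> = start, * = accepting)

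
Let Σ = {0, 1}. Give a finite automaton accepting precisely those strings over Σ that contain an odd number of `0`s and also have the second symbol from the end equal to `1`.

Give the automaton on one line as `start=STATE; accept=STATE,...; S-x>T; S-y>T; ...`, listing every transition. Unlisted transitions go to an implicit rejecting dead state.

Build one automaton per condition and run them in lockstep. One (2 states) tracks the count of `0`s modulo 2; the other (7 states) tracks the last 2 symbols read. Each combined state is a pair, one component from each; accept when both components accept.
An 11-state machine:
          0    1  
>  q0     q1   q2 
   q1     q3   q4 
   q2     q5   q6 
   q3     q7   q8 
   q4     q9  q10 
 * q5     q3   q4 
   q6     q5   q6 
   q7     q3   q4 
   q8     q5   q6 
   q9     q7   q8 
 * q10    q9  q10 
(> = start, * = accepting)

start=q0; accept=q5,q10; q0-0>q1; q0-1>q2; q1-0>q3; q1-1>q4; q2-0>q5; q2-1>q6; q3-0>q7; q3-1>q8; q4-0>q9; q4-1>q10; q5-0>q3; q5-1>q4; q6-0>q5; q6-1>q6; q7-0>q3; q7-1>q4; q8-0>q5; q8-1>q6; q9-0>q7; q9-1>q8; q10-0>q9; q10-1>q10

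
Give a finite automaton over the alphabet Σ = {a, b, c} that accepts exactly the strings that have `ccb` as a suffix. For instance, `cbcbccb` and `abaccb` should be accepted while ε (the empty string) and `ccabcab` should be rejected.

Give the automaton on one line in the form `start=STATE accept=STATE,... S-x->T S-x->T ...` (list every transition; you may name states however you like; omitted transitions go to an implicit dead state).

Remember how much of `ccb` the current input suffix matches. State q0 means no match yet; q1 means the last symbol is `c`; q2 means the last 2 symbols are `cc`; q3 means the last 3 symbols are `ccb`. Only q3 accepts. On a mismatch, fall back to the longest proper suffix that is still a prefix of `ccb`.
A 4-state machine:
        a   b   c  
>  q0   q0  q0  q1 
   q1   q0  q0  q2 
   q2   q0  q3  q2 
 * q3   q0  q0  q1 
(> = start, * = accepting)

start=q0 accept=q3 q0-a->q0 q0-b->q0 q0-c->q1 q1-a->q0 q1-b->q0 q1-c->q2 q2-a->q0 q2-b->q3 q2-c->q2 q3-a->q0 q3-b->q0 q3-c->q1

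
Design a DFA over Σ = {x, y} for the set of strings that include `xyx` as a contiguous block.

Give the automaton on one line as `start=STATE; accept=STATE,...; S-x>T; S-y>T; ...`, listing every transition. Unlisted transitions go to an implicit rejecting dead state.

start=S0; accept=S3; S0-x>S1; S0-y>S0; S1-x>S1; S1-y>S2; S2-x>S3; S2-y>S0; S3-x>S3; S3-y>S3

Track how much of `xyx` has been matched so far: state S0 is no progress, S3 is the absorbing accept state reached once `xyx` has occurred. Intermediate states record partial matches; on a mismatch, fall back to the longest reusable overlap.
4 states suffice.
        x   y  
>  S0   S1  S0 
   S1   S1  S2 
   S2   S3  S0 
 * S3   S3  S3 
(> = start, * = accepting)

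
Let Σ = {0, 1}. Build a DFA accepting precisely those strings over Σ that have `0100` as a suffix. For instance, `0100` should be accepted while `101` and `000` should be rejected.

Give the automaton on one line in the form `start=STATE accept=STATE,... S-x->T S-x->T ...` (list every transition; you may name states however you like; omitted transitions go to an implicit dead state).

Let each state record the length of the longest suffix of the input read so far that is also a prefix of `0100`. q1 means the last symbol is `0`; q2 means the last 2 symbols are `01`; q3 means the last 3 symbols are `010`; q4 means the last 4 symbols are `0100`. Accept only at q4, where the string currently ends in `0100`.
        0   1  
>  q0   q1  q0 
   q1   q1  q2 
   q2   q3  q0 
   q3   q4  q2 
 * q4   q1  q2 
(> = start, * = accepting)

start=q0 accept=q4 q0-0->q1 q0-1->q0 q1-0->q1 q1-1->q2 q2-0->q3 q2-1->q0 q3-0->q4 q3-1->q2 q4-0->q1 q4-1->q2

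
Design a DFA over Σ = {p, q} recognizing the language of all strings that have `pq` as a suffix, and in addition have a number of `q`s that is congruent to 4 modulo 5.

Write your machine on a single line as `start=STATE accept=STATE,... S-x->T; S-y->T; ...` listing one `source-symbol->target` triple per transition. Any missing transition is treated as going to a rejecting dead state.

start=S0; accept=S12; S0-p->S1; S0-q->S2; S1-p->S1; S1-q->S3; S2-p->S4; S2-q->S5; S3-p->S4; S3-q->S5; S4-p->S4; S4-q->S6; S5-p->S7; S5-q->S8; S6-p->S7; S6-q->S8; S7-p->S7; S7-q->S9; S8-p->S10; S8-q->S11; S9-p->S10; S9-q->S11; S10-p->S10; S10-q->S12; S11-p->S13; S11-q->S0; S12-p->S13; S12-q->S0; S13-p->S13; S13-q->S14; S14-p->S1; S14-q->S2

Handle the two conditions separately and then intersect. The first has 3 states tracking how much of the suffix `pq` has currently been matched; the second has 5 states tracking the count of `q`s modulo 5. A product state is a pair (one from each), accepting exactly when both do.
With 15 states:
          p    q  
>  S0     S1   S2 
   S1     S1   S3 
   S2     S4   S5 
   S3     S4   S5 
   S4     S4   S6 
   S5     S7   S8 
   S6     S7   S8 
   S7     S7   S9 
   S8    S10  S11 
   S9    S10  S11 
   S10   S10  S12 
   S11   S13   S0 
 * S12   S13   S0 
   S13   S13  S14 
   S14    S1   S2 
(> = start, * = accepting)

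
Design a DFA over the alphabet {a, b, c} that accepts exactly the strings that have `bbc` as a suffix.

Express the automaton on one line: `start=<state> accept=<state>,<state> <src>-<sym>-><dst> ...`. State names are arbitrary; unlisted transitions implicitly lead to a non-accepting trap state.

start=q0 accept=q3 q0-a->q0 q0-b->q1 q0-c->q0 q1-a->q0 q1-b->q2 q1-c->q0 q2-a->q0 q2-b->q2 q2-c->q3 q3-a->q0 q3-b->q1 q3-c->q0

Remember how much of `bbc` the current input suffix matches. State q0 means no match yet; q1 means the last symbol is `b`; q2 means the last 2 symbols are `bb`; q3 means the last 3 symbols are `bbc`. Only q3 accepts. On a mismatch, fall back to the longest proper suffix that is still a prefix of `bbc`.
With 4 states:
        a   b   c  
>  q0   q0  q1  q0 
   q1   q0  q2  q0 
   q2   q0  q2  q3 
 * q3   q0  q1  q0 
(> = start, * = accepting)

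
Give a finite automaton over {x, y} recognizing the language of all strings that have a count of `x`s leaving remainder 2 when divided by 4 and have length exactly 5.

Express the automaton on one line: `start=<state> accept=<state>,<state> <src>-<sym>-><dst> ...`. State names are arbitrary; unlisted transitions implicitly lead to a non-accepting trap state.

start=A accept=M A-x->B A-y->C B-x->D B-y->E C-x->E C-y->F D-x->G D-y->H E-x->H E-y->I F-x->I F-y->J G-x->G G-y->G H-x->G H-y->K I-x->K I-y->L J-x->L J-y->G K-x->G K-y->M L-x->M L-y->G M-x->G M-y->G

Build one automaton per condition and run them in lockstep. The first has 4 states tracking the count of `x`s modulo 4; the second has 7 states tracking the input length, saturating at 6. A product state is a pair (one from each), accepting exactly when both do. After merging equivalent states the machine shrinks.
With 13 states:
       x  y 
>  A   B  C 
   B   D  E 
   C   E  F 
   D   G  H 
   E   H  I 
   F   I  J 
   G   G  G 
   H   G  K 
   I   K  L 
   J   L  G 
   K   G  M 
   L   M  G 
 * M   G  G 
(> = start, * = accepting)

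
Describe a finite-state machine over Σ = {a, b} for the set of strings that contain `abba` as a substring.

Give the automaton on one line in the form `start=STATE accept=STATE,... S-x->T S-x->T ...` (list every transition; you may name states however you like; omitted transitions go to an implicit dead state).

start=s0 accept=s4 s0-a->s1 s0-b->s0 s1-a->s1 s1-b->s2 s2-a->s1 s2-b->s3 s3-a->s4 s3-b->s0 s4-a->s4 s4-b->s4

Track how much of `abba` has been matched so far: state s0 is no progress, s4 is the absorbing accept state reached once `abba` has occurred. Intermediate states record partial matches; on a mismatch, fall back to the longest reusable overlap.
With 5 states:
        a   b  
>  s0   s1  s0 
   s1   s1  s2 
   s2   s1  s3 
   s3   s4  s0 
 * s4   s4  s4 
(> = start, * = accepting)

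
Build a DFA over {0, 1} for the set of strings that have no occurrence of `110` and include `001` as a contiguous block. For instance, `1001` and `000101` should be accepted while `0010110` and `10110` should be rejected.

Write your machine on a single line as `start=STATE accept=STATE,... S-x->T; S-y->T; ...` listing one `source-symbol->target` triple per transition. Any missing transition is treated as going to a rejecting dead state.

start=S0; accept=S5,S6,S7; S0-0->S1; S0-1->S2; S1-0->S3; S1-1->S2; S2-0->S1; S2-1->S4; S3-0->S3; S3-1->S5; S4-0->S4; S4-1->S4; S5-0->S6; S5-1->S7; S6-0->S6; S6-1->S5; S7-0->S4; S7-1->S7

Build one automaton per condition and run them in lockstep. The first has 4 states tracking partial matches of the forbidden pattern `110`; the second has 4 states tracking whether and how much of `001` has been seen. A product state is a pair (one from each), accepting exactly when both do. After merging equivalent states the machine shrinks.
8 states suffice.
        0   1  
>  S0   S1  S2 
   S1   S3  S2 
   S2   S1  S4 
   S3   S3  S5 
   S4   S4  S4 
 * S5   S6  S7 
 * S6   S6  S5 
 * S7   S4  S7 
(> = start, * = accepting)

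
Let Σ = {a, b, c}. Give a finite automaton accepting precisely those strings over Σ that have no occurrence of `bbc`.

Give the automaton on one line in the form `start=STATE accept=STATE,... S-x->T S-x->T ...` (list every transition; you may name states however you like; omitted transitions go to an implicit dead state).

start=q0 accept=q0,q1,q2 q0-a->q0 q0-b->q1 q0-c->q0 q1-a->q0 q1-b->q2 q1-c->q0 q2-a->q0 q2-b->q2 q2-c->q3 q3-a->q3 q3-b->q3 q3-c->q3

Track partial matches of the forbidden pattern `bbc`. State q3 is a dead state reached once `bbc` has occurred; every other state accepts. q0 means no part of `bbc` is currently matched.
        a   b   c  
>* q0   q0  q1  q0 
 * q1   q0  q2  q0 
 * q2   q0  q2  q3 
   q3   q3  q3  q3 
(> = start, * = accepting)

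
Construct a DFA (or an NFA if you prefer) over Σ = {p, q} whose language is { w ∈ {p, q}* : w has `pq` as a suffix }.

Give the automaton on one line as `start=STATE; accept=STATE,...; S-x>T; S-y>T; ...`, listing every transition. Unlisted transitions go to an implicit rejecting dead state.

Let each state record the length of the longest suffix of the input read so far that is also a prefix of `pq`. s1 means the last symbol is `p`; s2 means the last 2 symbols are `pq`. Accept only at s2, where the string currently ends in `pq`.
3 states suffice.
        p   q  
>  s0   s1  s0 
   s1   s1  s2 
 * s2   s1  s0 
(> = start, * = accepting)

start=s0; accept=s2; s0-p>s1; s0-q>s0; s1-p>s1; s1-q>s2; s2-p>s1; s2-q>s0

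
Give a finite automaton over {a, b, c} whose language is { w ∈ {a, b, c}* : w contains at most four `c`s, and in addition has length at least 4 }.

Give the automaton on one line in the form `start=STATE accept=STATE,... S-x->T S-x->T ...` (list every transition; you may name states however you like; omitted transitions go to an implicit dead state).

start=q0 accept=q10,q11,q12,q13,q14 q0-a->q1 q0-b->q1 q0-c->q2 q1-a->q3 q1-b->q3 q1-c->q4 q2-a->q4 q2-b->q4 q2-c->q5 q3-a->q6 q3-b->q6 q3-c->q7 q4-a->q7 q4-b->q7 q4-c->q8 q5-a->q8 q5-b->q8 q5-c->q9 q6-a->q10 q6-b->q10 q6-c->q11 q7-a->q11 q7-b->q11 q7-c->q12 q8-a->q12 q8-b->q12 q8-c->q13 q9-a->q13 q9-b->q13 q9-c->q14 q10-a->q10 q10-b->q10 q10-c->q11 q11-a->q11 q11-b->q11 q11-c->q12 q12-a->q12 q12-b->q12 q12-c->q13 q13-a->q13 q13-b->q13 q13-c->q14 q14-a->q14 q14-b->q14 q14-c->q15 q15-a->q15 q15-b->q15 q15-c->q15

Run two small machines in parallel and take their product. The first has 6 states tracking the count of `c`s, saturating at 5; the second has 6 states tracking the input length, saturating at 5. A product state is a pair (one from each), accepting exactly when both do. Minimizing collapses redundant product states.
With 16 states:
          a    b    c  
>  q0     q1   q1   q2 
   q1     q3   q3   q4 
   q2     q4   q4   q5 
   q3     q6   q6   q7 
   q4     q7   q7   q8 
   q5     q8   q8   q9 
   q6    q10  q10  q11 
   q7    q11  q11  q12 
   q8    q12  q12  q13 
   q9    q13  q13  q14 
 * q10   q10  q10  q11 
 * q11   q11  q11  q12 
 * q12   q12  q12  q13 
 * q13   q13  q13  q14 
 * q14   q14  q14  q15 
   q15   q15  q15  q15 
(> = start, * = accepting)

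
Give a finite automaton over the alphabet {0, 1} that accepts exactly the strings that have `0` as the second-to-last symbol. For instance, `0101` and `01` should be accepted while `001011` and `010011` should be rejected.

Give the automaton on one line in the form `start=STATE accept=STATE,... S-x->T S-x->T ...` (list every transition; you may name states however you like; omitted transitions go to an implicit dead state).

start=q0 accept=q3,q4 q0-0->q1 q0-1->q2 q1-0->q3 q1-1->q4 q2-0->q5 q2-1->q6 q3-0->q3 q3-1->q4 q4-0->q5 q4-1->q6 q5-0->q3 q5-1->q4 q6-0->q5 q6-1->q6

Because acceptance depends on a position counted from the end, the machine has to buffer the most recent 2 symbols. Make each state the string of the last up-to-2 symbols read; on input `x` shift the window left and append `x`. Accept when the buffered window has length 2 and begins with `0`.
        0   1  
>  q0   q1  q2 
   q1   q3  q4 
   q2   q5  q6 
 * q3   q3  q4 
 * q4   q5  q6 
   q5   q3  q4 
   q6   q5  q6 
(> = start, * = accepting)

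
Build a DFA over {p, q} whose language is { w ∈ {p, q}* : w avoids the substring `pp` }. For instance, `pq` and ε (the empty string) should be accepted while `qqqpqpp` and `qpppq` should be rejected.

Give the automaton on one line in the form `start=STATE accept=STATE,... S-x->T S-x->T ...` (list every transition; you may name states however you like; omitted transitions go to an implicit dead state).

start=S0 accept=S0,S1 S0-p->S1 S0-q->S0 S1-p->S2 S1-q->S0 S2-p->S2 S2-q->S2

Track partial matches of the forbidden pattern `pp`. State S2 is a dead state reached once `pp` has occurred; every other state accepts. S0 means no part of `pp` is currently matched.
With 3 states:
        p   q  
>* S0   S1  S0 
 * S1   S2  S0 
   S2   S2  S2 
(> = start, * = accepting)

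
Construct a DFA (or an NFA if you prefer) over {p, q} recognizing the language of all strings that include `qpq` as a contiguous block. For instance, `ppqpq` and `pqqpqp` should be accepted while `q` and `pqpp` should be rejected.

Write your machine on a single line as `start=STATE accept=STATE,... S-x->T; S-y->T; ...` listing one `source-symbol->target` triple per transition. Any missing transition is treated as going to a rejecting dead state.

Track how much of `qpq` has been matched so far: state A is no progress, D is the absorbing accept state reached once `qpq` has occurred. Intermediate states record partial matches; on a mismatch, fall back to the longest reusable overlap.
A 4-state machine:
       p  q 
>  A   A  B 
   B   C  B 
   C   A  D 
 * D   D  D 
(> = start, * = accepting)

start=A; accept=D; A-p->A; A-q->B; B-p->C; B-q->B; C-p->A; C-q->D; D-p->D; D-q->D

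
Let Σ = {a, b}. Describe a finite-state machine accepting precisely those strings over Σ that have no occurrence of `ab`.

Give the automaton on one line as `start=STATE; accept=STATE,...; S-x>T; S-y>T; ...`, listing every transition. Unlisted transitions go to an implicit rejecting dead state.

Track partial matches of the forbidden pattern `ab`. State q2 is a dead state reached once `ab` has occurred; every other state accepts. q0 means no part of `ab` is currently matched.
        a   b  
>* q0   q1  q0 
 * q1   q1  q2 
   q2   q2  q2 
(> = start, * = accepting)

start=q0; accept=q0,q1; q0-a>q1; q0-b>q0; q1-a>q1; q1-b>q2; q2-a>q2; q2-b>q2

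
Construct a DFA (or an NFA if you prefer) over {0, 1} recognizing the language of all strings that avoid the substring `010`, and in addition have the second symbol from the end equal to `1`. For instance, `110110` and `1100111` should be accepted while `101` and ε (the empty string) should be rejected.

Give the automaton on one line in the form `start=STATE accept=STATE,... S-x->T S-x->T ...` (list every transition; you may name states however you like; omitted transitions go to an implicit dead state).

start=q0 accept=q4,q5 q0-0->q1 q0-1->q2 q1-0->q1 q1-1->q3 q2-0->q4 q2-1->q5 q3-0->q6 q3-1->q5 q4-0->q1 q4-1->q3 q5-0->q4 q5-1->q5 q6-0->q6 q6-1->q6

Handle the two conditions separately and then intersect. The first has 4 states tracking partial matches of the forbidden pattern `010`; the second has 7 states tracking the last 2 symbols read. A product state is a pair (one from each), accepting exactly when both do. Minimizing collapses redundant product states.
7 states suffice.
        0   1  
>  q0   q1  q2 
   q1   q1  q3 
   q2   q4  q5 
   q3   q6  q5 
 * q4   q1  q3 
 * q5   q4  q5 
   q6   q6  q6 
(> = start, * = accepting)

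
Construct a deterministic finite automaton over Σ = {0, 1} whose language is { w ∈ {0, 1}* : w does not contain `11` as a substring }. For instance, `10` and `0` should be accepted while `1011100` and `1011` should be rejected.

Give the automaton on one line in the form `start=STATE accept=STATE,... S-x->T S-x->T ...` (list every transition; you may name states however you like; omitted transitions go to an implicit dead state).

This is the complement of 'contains `11`'. Use the same substring-matching states — q0 through q2 holding how much of `11` has just been matched — but flip the accepting set: everything except the trap q2 accepts.
A 3-state machine:
        0   1  
>* q0   q0  q1 
 * q1   q0  q2 
   q2   q2  q2 
(> = start, * = accepting)

start=q0 accept=q0,q1 q0-0->q0 q0-1->q1 q1-0->q0 q1-1->q2 q2-0->q2 q2-1->q2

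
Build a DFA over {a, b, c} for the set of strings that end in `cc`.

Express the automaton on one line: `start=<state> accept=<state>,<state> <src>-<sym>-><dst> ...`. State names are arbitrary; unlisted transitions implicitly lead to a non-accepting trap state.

start=s0 accept=s2 s0-a->s0 s0-b->s0 s0-c->s1 s1-a->s0 s1-b->s0 s1-c->s2 s2-a->s0 s2-b->s0 s2-c->s2

Remember how much of `cc` the current input suffix matches. State s0 means no match yet; s1 means the last symbol is `c`; s2 means the last 2 symbols are `cc`. Only s2 accepts. On a mismatch, fall back to the longest proper suffix that is still a prefix of `cc`.
        a   b   c  
>  s0   s0  s0  s1 
   s1   s0  s0  s2 
 * s2   s0  s0  s2 
(> = start, * = accepting)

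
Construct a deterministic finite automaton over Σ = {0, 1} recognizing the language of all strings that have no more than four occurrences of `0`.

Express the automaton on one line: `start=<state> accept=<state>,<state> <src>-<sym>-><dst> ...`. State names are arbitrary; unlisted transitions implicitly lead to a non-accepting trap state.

Count `0`s, saturating at 5: states S0 through S4 mean 0 through 4 `0`s seen; S5 means more than 4. Each `0` increments (capped at S5); other symbols loop. Accept from {S0, S1, S2, S3, S4}.
A 6-state machine:
        0   1  
>* S0   S1  S0 
 * S1   S2  S1 
 * S2   S3  S2 
 * S3   S4  S3 
 * S4   S5  S4 
   S5   S5  S5 
(> = start, * = accepting)

start=S0 accept=S0,S1,S2,S3,S4 S0-0->S1 S0-1->S0 S1-0->S2 S1-1->S1 S2-0->S3 S2-1->S2 S3-0->S4 S3-1->S3 S4-0->S5 S4-1->S4 S5-0->S5 S5-1->S5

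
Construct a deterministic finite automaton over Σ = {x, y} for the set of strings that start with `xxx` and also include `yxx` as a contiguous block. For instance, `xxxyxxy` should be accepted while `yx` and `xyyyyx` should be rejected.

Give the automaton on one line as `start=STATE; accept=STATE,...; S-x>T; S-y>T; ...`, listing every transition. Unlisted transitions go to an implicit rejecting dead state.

start=s0; accept=s7; s0-x>s1; s0-y>s2; s1-x>s3; s1-y>s2; s2-x>s2; s2-y>s2; s3-x>s4; s3-y>s2; s4-x>s4; s4-y>s5; s5-x>s6; s5-y>s5; s6-x>s7; s6-y>s5; s7-x>s7; s7-y>s7

Build one automaton per condition and run them in lockstep. One (5 states) tracks whether the input so far still matches the prefix `xxx`; the other (4 states) tracks whether and how much of `yxx` has been seen. Each combined state is a pair, one component from each; accept when both components accept. After merging equivalent states the machine shrinks.
With 8 states:
        x   y  
>  s0   s1  s2 
   s1   s3  s2 
   s2   s2  s2 
   s3   s4  s2 
   s4   s4  s5 
   s5   s6  s5 
   s6   s7  s5 
 * s7   s7  s7 
(> = start, * = accepting)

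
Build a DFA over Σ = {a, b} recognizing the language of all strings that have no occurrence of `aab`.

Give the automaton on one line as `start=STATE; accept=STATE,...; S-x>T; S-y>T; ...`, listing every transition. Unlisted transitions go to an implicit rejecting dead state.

This is the complement of 'contains `aab`'. Use the same substring-matching states — S0 through S3 holding how much of `aab` has just been matched — but flip the accepting set: everything except the trap S3 accepts.
4 states suffice.
        a   b  
>* S0   S1  S0 
 * S1   S2  S0 
 * S2   S2  S3 
   S3   S3  S3 
(> = start, * = accepting)

start=S0; accept=S0,S1,S2; S0-a>S1; S0-b>S0; S1-a>S2; S1-b>S0; S2-a>S2; S2-b>S3; S3-a>S3; S3-b>S3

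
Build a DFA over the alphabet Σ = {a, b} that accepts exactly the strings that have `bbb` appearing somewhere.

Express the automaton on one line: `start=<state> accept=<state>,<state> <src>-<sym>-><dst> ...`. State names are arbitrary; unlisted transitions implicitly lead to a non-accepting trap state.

start=q0 accept=q3 q0-a->q0 q0-b->q1 q1-a->q0 q1-b->q2 q2-a->q0 q2-b->q3 q3-a->q3 q3-b->q3

Track how much of `bbb` has been matched so far: state q0 is no progress, q3 is the absorbing accept state reached once `bbb` has occurred. Intermediate states record partial matches; on a mismatch, fall back to the longest reusable overlap.
        a   b  
>  q0   q0  q1 
   q1   q0  q2 
   q2   q0  q3 
 * q3   q3  q3 
(> = start, * = accepting)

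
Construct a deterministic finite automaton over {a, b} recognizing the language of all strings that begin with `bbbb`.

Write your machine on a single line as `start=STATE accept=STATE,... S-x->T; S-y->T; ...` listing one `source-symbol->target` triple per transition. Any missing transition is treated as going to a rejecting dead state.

Check the first 4 symbols one by one: S0 through S3 record how many have matched `bbbb` so far; any wrong symbol goes to the dead state S5. After all 4 match we enter the accepting sink S4.
6 states suffice.
        a   b  
>  S0   S5  S1 
   S1   S5  S2 
   S2   S5  S3 
   S3   S5  S4 
 * S4   S4  S4 
   S5   S5  S5 
(> = start, * = accepting)

start=S0; accept=S4; S0-a->S5; S0-b->S1; S1-a->S5; S1-b->S2; S2-a->S5; S2-b->S3; S3-a->S5; S3-b->S4; S4-a->S4; S4-b->S4; S5-a->S5; S5-b->S5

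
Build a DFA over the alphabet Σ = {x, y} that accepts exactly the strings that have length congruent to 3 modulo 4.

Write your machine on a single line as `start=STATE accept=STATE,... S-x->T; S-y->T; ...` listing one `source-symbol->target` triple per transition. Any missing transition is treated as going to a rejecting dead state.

Count input length modulo 4: every symbol advances one step around the cycle q0 → q1 → q2 → q3 → q0. Accept at q3.
4 states suffice.
        x   y  
>  q0   q1  q1 
   q1   q2  q2 
   q2   q3  q3 
 * q3   q0  q0 
(> = start, * = accepting)

start=q0; accept=q3; q0-x->q1; q0-y->q1; q1-x->q2; q1-y->q2; q2-x->q3; q2-y->q3; q3-x->q0; q3-y->q0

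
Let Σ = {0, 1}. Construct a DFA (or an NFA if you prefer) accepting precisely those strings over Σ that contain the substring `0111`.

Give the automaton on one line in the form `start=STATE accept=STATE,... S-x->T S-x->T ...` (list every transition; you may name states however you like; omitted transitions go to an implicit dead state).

Track how much of `0111` has been matched so far: state q0 is no progress, q4 is the absorbing accept state reached once `0111` has occurred. Intermediate states record partial matches; on a mismatch, fall back to the longest reusable overlap.
5 states suffice.
        0   1  
>  q0   q1  q0 
   q1   q1  q2 
   q2   q1  q3 
   q3   q1  q4 
 * q4   q4  q4 
(> = start, * = accepting)

start=q0 accept=q4 q0-0->q1 q0-1->q0 q1-0->q1 q1-1->q2 q2-0->q1 q2-1->q3 q3-0->q1 q3-1->q4 q4-0->q4 q4-1->q4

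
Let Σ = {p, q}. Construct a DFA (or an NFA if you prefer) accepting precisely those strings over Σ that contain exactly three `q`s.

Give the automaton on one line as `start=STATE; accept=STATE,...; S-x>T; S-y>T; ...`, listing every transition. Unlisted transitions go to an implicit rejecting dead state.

start=s0; accept=s3; s0-p>s0; s0-q>s1; s1-p>s1; s1-q>s2; s2-p>s2; s2-q>s3; s3-p>s3; s3-q>s4; s4-p>s4; s4-q>s4

Only the number of `q`s matters, and only up to 4. Make a chain s0 → s1 → s2 → s3 → s4 advanced by each `q` (with s4 absorbing); every other symbol self-loops. The accepting set is {s3}.
5 states suffice.
        p   q  
>  s0   s0  s1 
   s1   s1  s2 
   s2   s2  s3 
 * s3   s3  s4 
   s4   s4  s4 
(> = start, * = accepting)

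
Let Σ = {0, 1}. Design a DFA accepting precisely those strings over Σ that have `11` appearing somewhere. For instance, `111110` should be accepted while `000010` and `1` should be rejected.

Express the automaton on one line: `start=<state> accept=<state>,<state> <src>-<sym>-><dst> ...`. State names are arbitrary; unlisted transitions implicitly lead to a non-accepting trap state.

start=s0 accept=s2 s0-0->s0 s0-1->s1 s1-0->s0 s1-1->s2 s2-0->s2 s2-1->s2

Track how much of `11` has been matched so far: state s0 is no progress, s2 is the absorbing accept state reached once `11` has occurred. Intermediate states record partial matches; on a mismatch, fall back to the longest reusable overlap.
        0   1  
>  s0   s0  s1 
   s1   s0  s2 
 * s2   s2  s2 
(> = start, * = accepting)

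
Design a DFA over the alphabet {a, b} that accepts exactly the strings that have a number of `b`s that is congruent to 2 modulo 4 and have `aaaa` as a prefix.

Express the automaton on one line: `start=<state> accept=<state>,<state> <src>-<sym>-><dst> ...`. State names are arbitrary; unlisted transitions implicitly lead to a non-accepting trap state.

start=S0 accept=S7 S0-a->S1 S0-b->S2 S1-a->S3 S1-b->S2 S2-a->S2 S2-b->S2 S3-a->S4 S3-b->S2 S4-a->S5 S4-b->S2 S5-a->S5 S5-b->S6 S6-a->S6 S6-b->S7 S7-a->S7 S7-b->S8 S8-a->S8 S8-b->S5

Run two small machines in parallel and take their product. The first has 4 states tracking the count of `b`s modulo 4; the second has 6 states tracking whether the input so far still matches the prefix `aaaa`. A product state is a pair (one from each), accepting exactly when both do. After merging equivalent states the machine shrinks.
A 9-state machine:
        a   b  
>  S0   S1  S2 
   S1   S3  S2 
   S2   S2  S2 
   S3   S4  S2 
   S4   S5  S2 
   S5   S5  S6 
   S6   S6  S7 
 * S7   S7  S8 
   S8   S8  S5 
(> = start, * = accepting)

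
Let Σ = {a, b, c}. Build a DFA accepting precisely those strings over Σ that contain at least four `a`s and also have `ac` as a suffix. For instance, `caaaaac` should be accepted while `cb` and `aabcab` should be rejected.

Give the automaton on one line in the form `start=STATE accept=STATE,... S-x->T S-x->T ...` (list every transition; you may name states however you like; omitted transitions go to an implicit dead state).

Run two small machines in parallel and take their product. The first has 6 states tracking the count of `a`s, saturating at 5; the second has 3 states tracking how much of the suffix `ac` has currently been matched. A product state is a pair (one from each), accepting exactly when both do.
With 16 states:
          a    b    c  
>  q0     q1   q0   q0 
   q1     q2   q3   q4 
   q2     q5   q6   q7 
   q3     q2   q3   q3 
   q4     q2   q3   q3 
   q5     q8   q9  q10 
   q6     q5   q6   q6 
   q7     q5   q6   q6 
   q8    q11  q12  q13 
   q9     q8   q9   q9 
   q10    q8   q9   q9 
   q11   q11  q14  q15 
   q12   q11  q12  q12 
 * q13   q11  q12  q12 
   q14   q11  q14  q14 
 * q15   q11  q14  q14 
(> = start, * = accepting)

start=q0 accept=q13,q15 q0-a->q1 q0-b->q0 q0-c->q0 q1-a->q2 q1-b->q3 q1-c->q4 q2-a->q5 q2-b->q6 q2-c->q7 q3-a->q2 q3-b->q3 q3-c->q3 q4-a->q2 q4-b->q3 q4-c->q3 q5-a->q8 q5-b->q9 q5-c->q10 q6-a->q5 q6-b->q6 q6-c->q6 q7-a->q5 q7-b->q6 q7-c->q6 q8-a->q11 q8-b->q12 q8-c->q13 q9-a->q8 q9-b->q9 q9-c->q9 q10-a->q8 q10-b->q9 q10-c->q9 q11-a->q11 q11-b->q14 q11-c->q15 q12-a->q11 q12-b->q12 q12-c->q12 q13-a->q11 q13-b->q12 q13-c->q12 q14-a->q11 q14-b->q14 q14-c->q14 q15-a->q11 q15-b->q14 q15-c->q14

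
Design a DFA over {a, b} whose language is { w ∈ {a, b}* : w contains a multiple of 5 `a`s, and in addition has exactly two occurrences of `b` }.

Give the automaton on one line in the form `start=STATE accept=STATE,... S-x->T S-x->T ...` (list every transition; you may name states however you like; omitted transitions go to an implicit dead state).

start=q0 accept=q5 q0-a->q1 q0-b->q2 q1-a->q3 q1-b->q4 q2-a->q4 q2-b->q5 q3-a->q6 q3-b->q7 q4-a->q7 q4-b->q8 q5-a->q8 q5-b->q9 q6-a->q10 q6-b->q11 q7-a->q11 q7-b->q12 q8-a->q12 q8-b->q13 q9-a->q13 q9-b->q9 q10-a->q0 q10-b->q14 q11-a->q14 q11-b->q15 q12-a->q15 q12-b->q16 q13-a->q16 q13-b->q13 q14-a->q2 q14-b->q17 q15-a->q17 q15-b->q18 q16-a->q18 q16-b->q16 q17-a->q5 q17-b->q19 q18-a->q19 q18-b->q18 q19-a->q9 q19-b->q19

Build one automaton per condition and run them in lockstep. One (5 states) tracks the count of `a`s modulo 5; the other (4 states) tracks the count of `b`s, saturating at 3. Each combined state is a pair, one component from each; accept when both components accept.
          a    b  
>  q0     q1   q2 
   q1     q3   q4 
   q2     q4   q5 
   q3     q6   q7 
   q4     q7   q8 
 * q5     q8   q9 
   q6    q10  q11 
   q7    q11  q12 
   q8    q12  q13 
   q9    q13   q9 
   q10    q0  q14 
   q11   q14  q15 
   q12   q15  q16 
   q13   q16  q13 
   q14    q2  q17 
   q15   q17  q18 
   q16   q18  q16 
   q17    q5  q19 
   q18   q19  q18 
   q19    q9  q19 
(> = start, * = accepting)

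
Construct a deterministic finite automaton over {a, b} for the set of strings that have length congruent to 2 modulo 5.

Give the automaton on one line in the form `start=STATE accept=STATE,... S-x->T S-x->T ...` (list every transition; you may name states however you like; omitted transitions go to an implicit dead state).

Count input length modulo 5: every symbol advances one step around the cycle q0 → q1 → q2 → q3 → q4 → q0. Accept at q2.
5 states suffice.
        a   b  
>  q0   q1  q1 
   q1   q2  q2 
 * q2   q3  q3 
   q3   q4  q4 
   q4   q0  q0 
(> = start, * = accepting)

start=q0 accept=q2 q0-a->q1 q0-b->q1 q1-a->q2 q1-b->q2 q2-a->q3 q2-b->q3 q3-a->q4 q3-b->q4 q4-a->q0 q4-b->q0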